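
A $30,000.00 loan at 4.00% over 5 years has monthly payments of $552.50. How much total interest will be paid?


Total paid over the life of the loan = PMT × n.
Total paid = $552.50 × 60 = $33,150.00
Total interest = total paid − principal = $33,150.00 − $30,000.00 = $3,150.00

Total interest = (PMT × n) - PV = $3,150.00


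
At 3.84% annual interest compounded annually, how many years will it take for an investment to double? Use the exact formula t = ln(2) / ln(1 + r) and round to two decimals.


Doubling condition: (1 + r)^t = 2
Take ln of both sides: t × ln(1 + r) = ln(2)
t = ln(2) / ln(1 + r)
t = 0.693147 / 0.037681
t = 18.40

t = ln(2) / ln(1 + r) = 18.40 years


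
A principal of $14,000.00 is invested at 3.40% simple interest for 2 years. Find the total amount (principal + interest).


Total amount formula: A = P(1 + rt) = P + P·r·t
Interest: I = P × r × t = $14,000.00 × 0.034 × 2 = $952.00
A = P + I = $14,000.00 + $952.00 = $14,952.00

A = P + I = P(1 + rt) = $14,952.00


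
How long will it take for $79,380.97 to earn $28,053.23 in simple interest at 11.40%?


Rearrange the simple interest formula for t:
I = P × r × t  ⇒  t = I / (P × r)
t = $28,053.23 / ($79,380.97 × 0.114)
t = 3.1

t = I/(P×r) = 3.1 years


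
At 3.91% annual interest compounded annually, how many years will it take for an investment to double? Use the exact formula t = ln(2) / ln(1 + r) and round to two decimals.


Doubling condition: (1 + r)^t = 2
Take ln of both sides: t × ln(1 + r) = ln(2)
t = ln(2) / ln(1 + r)
t = 0.693147 / 0.038355
t = 18.07

t = ln(2) / ln(1 + r) = 18.07 years


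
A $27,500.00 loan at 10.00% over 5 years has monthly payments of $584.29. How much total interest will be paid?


Total paid over the life of the loan = PMT × n.
Total paid = $584.29 × 60 = $35,057.40
Total interest = total paid − principal = $35,057.40 − $27,500.00 = $7,557.40

Total interest = (PMT × n) - PV = $7,557.40


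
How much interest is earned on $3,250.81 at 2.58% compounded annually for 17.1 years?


Compound interest earned = final amount − principal.
A = P(1 + r/n)^(nt) = $3,250.81 × (1 + 0.0258/1)^(1 × 17.1) = $5,025.32
Interest = A − P = $5,025.32 − $3,250.81 = $1,774.51

Interest = A - P = $1,774.51


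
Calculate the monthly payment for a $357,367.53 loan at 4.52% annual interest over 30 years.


Loan payment formula: PMT = PV × r / (1 − (1 + r)^(−n))
Monthly rate r = 0.0452/12 ≈ 0.00376667, n = 360 months
Denominator: 1 − (1 + 0.0452/12)^(−360) = 0.741653
PMT = $357,367.53 × (0.0452/12) / 0.741653
PMT = $1,814.98 per month

PMT = PV × r / (1-(1+r)^(-n)) = $1,814.98/month


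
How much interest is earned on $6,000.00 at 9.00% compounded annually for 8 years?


Compound interest earned = final amount − principal.
A = P(1 + r/n)^(nt) = $6,000.00 × (1 + 0.09/1)^(1 × 8) = $11,955.38
Interest = A − P = $11,955.38 − $6,000.00 = $5,955.38

Interest = A - P = $5,955.38


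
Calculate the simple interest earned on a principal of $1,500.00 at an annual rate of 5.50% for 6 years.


Simple interest formula: I = P × r × t
I = $1,500.00 × 0.055 × 6
I = $495.00

I = P × r × t = $495.00


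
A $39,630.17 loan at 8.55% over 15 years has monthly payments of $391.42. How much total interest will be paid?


Total paid over the life of the loan = PMT × n.
Total paid = $391.42 × 180 = $70,455.60
Total interest = total paid − principal = $70,455.60 − $39,630.17 = $30,825.43

Total interest = (PMT × n) - PV = $30,825.43


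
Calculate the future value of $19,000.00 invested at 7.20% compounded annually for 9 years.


Compound interest formula: A = P(1 + r/n)^(nt)
A = $19,000.00 × (1 + 0.072/1)^(1 × 9)
Growth factor: (1 + 0.072/1)^9 = 1.869619
A = $19,000.00 × 1.869619
A = $35,522.76

A = P(1 + r/n)^(nt) = $35,522.76


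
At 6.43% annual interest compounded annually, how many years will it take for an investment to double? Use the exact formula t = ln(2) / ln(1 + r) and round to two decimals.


Doubling condition: (1 + r)^t = 2
Take ln of both sides: t × ln(1 + r) = ln(2)
t = ln(2) / ln(1 + r)
t = 0.693147 / 0.062317
t = 11.12

t = ln(2) / ln(1 + r) = 11.12 years


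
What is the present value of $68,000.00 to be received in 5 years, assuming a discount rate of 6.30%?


Present value formula: PV = FV / (1 + r)^t
PV = $68,000.00 / (1 + 0.063)^5
PV = $68,000.00 / 1.3572702
PV = $50,100.56

PV = FV / (1 + r)^t = $50,100.56


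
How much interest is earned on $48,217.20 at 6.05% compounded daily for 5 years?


Compound interest earned = final amount − principal.
A = P(1 + r/n)^(nt) = $48,217.20 × (1 + 0.0605/365)^(365 × 5) = $65,247.70
Interest = A − P = $65,247.70 − $48,217.20 = $17,030.50

Interest = A - P = $17,030.50


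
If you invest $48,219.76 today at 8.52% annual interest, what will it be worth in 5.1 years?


Future value formula: FV = PV × (1 + r)^t
FV = $48,219.76 × (1 + 0.0852)^5.1
FV = $48,219.76 × 1.5173994
FV = $73,168.63

FV = PV × (1 + r)^t = $73,168.63


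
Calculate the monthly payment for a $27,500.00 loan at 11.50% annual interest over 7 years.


Loan payment formula: PMT = PV × r / (1 − (1 + r)^(−n))
Monthly rate r = 0.115/12 ≈ 0.00958333, n = 84 months
Denominator: 1 − (1 + 0.115/12)^(−84) = 0.551195
PMT = $27,500.00 × (0.115/12) / 0.551195
PMT = $478.13 per month

PMT = PV × r / (1-(1+r)^(-n)) = $478.13/month


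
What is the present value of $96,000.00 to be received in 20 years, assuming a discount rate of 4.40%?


Present value formula: PV = FV / (1 + r)^t
PV = $96,000.00 / (1 + 0.044)^20
PV = $96,000.00 / 2.365974
PV = $40,575.26

PV = FV / (1 + r)^t = $40,575.26


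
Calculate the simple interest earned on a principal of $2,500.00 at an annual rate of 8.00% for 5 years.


Simple interest formula: I = P × r × t
I = $2,500.00 × 0.08 × 5
I = $1,000.00

I = P × r × t = $1,000.00


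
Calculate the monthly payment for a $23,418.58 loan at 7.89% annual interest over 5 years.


Loan payment formula: PMT = PV × r / (1 − (1 + r)^(−n))
Monthly rate r = 0.0789/12 = 0.006575, n = 60 months
Denominator: 1 − (1 + 0.0789/12)^(−60) = 0.325112
PMT = $23,418.58 × (0.0789/12) / 0.325112
PMT = $473.61 per month

PMT = PV × r / (1-(1+r)^(-n)) = $473.61/month


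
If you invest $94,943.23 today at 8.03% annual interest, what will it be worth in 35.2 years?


Future value formula: FV = PV × (1 + r)^t
FV = $94,943.23 × (1 + 0.0803)^35.2
FV = $94,943.23 × 15.16219363
FV = $1,439,547.64

FV = PV × (1 + r)^t = $1,439,547.64


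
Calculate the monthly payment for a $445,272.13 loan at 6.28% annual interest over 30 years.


Loan payment formula: PMT = PV × r / (1 − (1 + r)^(−n))
Monthly rate r = 0.0628/12 ≈ 0.00523333, n = 360 months
Denominator: 1 − (1 + 0.0628/12)^(−360) = 0.847271
PMT = $445,272.13 × (0.0628/12) / 0.847271
PMT = $2,750.31 per month

PMT = PV × r / (1-(1+r)^(-n)) = $2,750.31/month


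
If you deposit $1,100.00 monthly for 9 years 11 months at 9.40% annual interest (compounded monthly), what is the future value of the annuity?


Future value of an ordinary annuity: FV = PMT × ((1 + r)^n − 1) / r
Monthly rate r = 0.094/12 ≈ 0.00783333, n = 119
FV = $1,100.00 × ((1 + 0.094/12)^119 − 1) / (0.094/12)
FV = $1,100.00 × 195.421011
FV = $214,963.11

FV = PMT × ((1+r)^n - 1)/r = $214,963.11


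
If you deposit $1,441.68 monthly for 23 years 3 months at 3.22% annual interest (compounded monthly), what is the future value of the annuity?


Future value of an ordinary annuity: FV = PMT × ((1 + r)^n − 1) / r
Monthly rate r = 0.0322/12 ≈ 0.00268333, n = 279
FV = $1,441.68 × ((1 + 0.0322/12)^279 − 1) / (0.0322/12)
FV = $1,441.68 × 414.419374
FV = $597,460.12

FV = PMT × ((1+r)^n - 1)/r = $597,460.12


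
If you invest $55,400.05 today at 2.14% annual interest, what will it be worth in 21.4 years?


Future value formula: FV = PV × (1 + r)^t
FV = $55,400.05 × (1 + 0.0214)^21.4
FV = $55,400.05 × 1.5732265
FV = $87,156.83

FV = PV × (1 + r)^t = $87,156.83


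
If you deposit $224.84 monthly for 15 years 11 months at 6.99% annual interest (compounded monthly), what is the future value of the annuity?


Future value of an ordinary annuity: FV = PMT × ((1 + r)^n − 1) / r
Monthly rate r = 0.0699/12 = 0.005825, n = 191
FV = $224.84 × ((1 + 0.0699/12)^191 − 1) / (0.0699/12)
FV = $224.84 × 348.906107
FV = $78,448.05

FV = PMT × ((1+r)^n - 1)/r = $78,448.05


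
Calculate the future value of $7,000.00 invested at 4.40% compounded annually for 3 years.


Compound interest formula: A = P(1 + r/n)^(nt)
A = $7,000.00 × (1 + 0.044/1)^(1 × 3)
Growth factor: (1 + 0.044/1)^3 = 1.137893
A = $7,000.00 × 1.137893
A = $7,965.25

A = P(1 + r/n)^(nt) = $7,965.25


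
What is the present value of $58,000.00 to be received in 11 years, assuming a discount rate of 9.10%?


Present value formula: PV = FV / (1 + r)^t
PV = $58,000.00 / (1 + 0.091)^11
PV = $58,000.00 / 2.606587
PV = $22,251.32

PV = FV / (1 + r)^t = $22,251.32


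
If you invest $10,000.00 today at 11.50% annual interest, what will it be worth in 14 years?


Future value formula: FV = PV × (1 + r)^t
FV = $10,000.00 × (1 + 0.115)^14
FV = $10,000.00 × 4.590375
FV = $45,903.75

FV = PV × (1 + r)^t = $45,903.75


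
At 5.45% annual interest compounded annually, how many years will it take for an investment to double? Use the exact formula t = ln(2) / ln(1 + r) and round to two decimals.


Doubling condition: (1 + r)^t = 2
Take ln of both sides: t × ln(1 + r) = ln(2)
t = ln(2) / ln(1 + r)
t = 0.693147 / 0.053067
t = 13.06

t = ln(2) / ln(1 + r) = 13.06 years


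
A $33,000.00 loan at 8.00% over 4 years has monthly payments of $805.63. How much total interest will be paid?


Total paid over the life of the loan = PMT × n.
Total paid = $805.63 × 48 = $38,670.24
Total interest = total paid − principal = $38,670.24 − $33,000.00 = $5,670.24

Total interest = (PMT × n) - PV = $5,670.24


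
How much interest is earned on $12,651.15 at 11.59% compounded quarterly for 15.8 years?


Compound interest earned = final amount − principal.
A = P(1 + r/n)^(nt) = $12,651.15 × (1 + 0.1159/4)^(4 × 15.8) = $76,933.38
Interest = A − P = $76,933.38 − $12,651.15 = $64,282.23

Interest = A - P = $64,282.23


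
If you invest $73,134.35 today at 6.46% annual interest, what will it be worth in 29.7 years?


Future value formula: FV = PV × (1 + r)^t
FV = $73,134.35 × (1 + 0.0646)^29.7
FV = $73,134.35 × 6.4185646
FV = $469,417.55

FV = PV × (1 + r)^t = $469,417.55


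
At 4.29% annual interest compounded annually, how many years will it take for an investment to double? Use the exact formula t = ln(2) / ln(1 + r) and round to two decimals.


Doubling condition: (1 + r)^t = 2
Take ln of both sides: t × ln(1 + r) = ln(2)
t = ln(2) / ln(1 + r)
t = 0.693147 / 0.042005
t = 16.50

t = ln(2) / ln(1 + r) = 16.50 years


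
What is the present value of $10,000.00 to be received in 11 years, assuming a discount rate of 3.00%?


Present value formula: PV = FV / (1 + r)^t
PV = $10,000.00 / (1 + 0.03)^11
PV = $10,000.00 / 1.384234
PV = $7,224.21

PV = FV / (1 + r)^t = $7,224.21


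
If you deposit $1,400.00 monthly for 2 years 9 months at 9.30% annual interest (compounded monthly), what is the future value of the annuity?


Future value of an ordinary annuity: FV = PMT × ((1 + r)^n − 1) / r
Monthly rate r = 0.093/12 = 0.00775, n = 33
FV = $1,400.00 × ((1 + 0.093/12)^33 − 1) / (0.093/12)
FV = $1,400.00 × 37.439637
FV = $52,415.49

FV = PMT × ((1+r)^n - 1)/r = $52,415.49


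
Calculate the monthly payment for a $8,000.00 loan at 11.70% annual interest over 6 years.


Loan payment formula: PMT = PV × r / (1 − (1 + r)^(−n))
Monthly rate r = 0.117/12 = 0.00975, n = 72 months
Denominator: 1 − (1 + 0.117/12)^(−72) = 0.502719
PMT = $8,000.00 × (0.117/12) / 0.502719
PMT = $155.16 per month

PMT = PV × r / (1-(1+r)^(-n)) = $155.16/month


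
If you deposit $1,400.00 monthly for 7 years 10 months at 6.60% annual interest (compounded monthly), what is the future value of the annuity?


Future value of an ordinary annuity: FV = PMT × ((1 + r)^n − 1) / r
Monthly rate r = 0.066/12 = 0.0055, n = 94
FV = $1,400.00 × ((1 + 0.066/12)^94 − 1) / (0.066/12)
FV = $1,400.00 × 122.657319
FV = $171,720.25

FV = PMT × ((1+r)^n - 1)/r = $171,720.25


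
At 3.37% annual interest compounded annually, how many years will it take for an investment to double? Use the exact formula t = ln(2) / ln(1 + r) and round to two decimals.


Doubling condition: (1 + r)^t = 2
Take ln of both sides: t × ln(1 + r) = ln(2)
t = ln(2) / ln(1 + r)
t = 0.693147 / 0.033145
t = 20.91

t = ln(2) / ln(1 + r) = 20.91 years


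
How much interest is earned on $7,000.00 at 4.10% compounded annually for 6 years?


Compound interest earned = final amount − principal.
A = P(1 + r/n)^(nt) = $7,000.00 × (1 + 0.041/1)^(1 × 6) = $8,908.46
Interest = A − P = $8,908.46 − $7,000.00 = $1,908.46

Interest = A - P = $1,908.46


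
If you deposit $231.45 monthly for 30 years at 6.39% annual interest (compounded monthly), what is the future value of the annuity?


Future value of an ordinary annuity: FV = PMT × ((1 + r)^n − 1) / r
Monthly rate r = 0.0639/12 = 0.005325, n = 360
FV = $231.45 × ((1 + 0.0639/12)^360 − 1) / (0.0639/12)
FV = $231.45 × 1082.821939
FV = $250,619.14

FV = PMT × ((1+r)^n - 1)/r = $250,619.14


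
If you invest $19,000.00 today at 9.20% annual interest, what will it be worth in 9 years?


Future value formula: FV = PV × (1 + r)^t
FV = $19,000.00 × (1 + 0.092)^9
FV = $19,000.00 × 2.2080238
FV = $41,952.45

FV = PV × (1 + r)^t = $41,952.45


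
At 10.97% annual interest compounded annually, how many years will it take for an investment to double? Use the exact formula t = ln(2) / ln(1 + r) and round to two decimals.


Doubling condition: (1 + r)^t = 2
Take ln of both sides: t × ln(1 + r) = ln(2)
t = ln(2) / ln(1 + r)
t = 0.693147 / 0.104090
t = 6.66

t = ln(2) / ln(1 + r) = 6.66 years


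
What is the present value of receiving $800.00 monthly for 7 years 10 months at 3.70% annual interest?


Present value of an ordinary annuity: PV = PMT × (1 − (1 + r)^(−n)) / r
Monthly rate r = 0.037/12 ≈ 0.00308333, n = 94
PV = $800.00 × (1 − (1 + 0.037/12)^(−94)) / (0.037/12)
PV = $800.00 × 81.495543
PV = $65,196.43

PV = PMT × (1-(1+r)^(-n))/r = $65,196.43


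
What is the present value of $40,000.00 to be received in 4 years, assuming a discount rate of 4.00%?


Present value formula: PV = FV / (1 + r)^t
PV = $40,000.00 / (1 + 0.04)^4
PV = $40,000.00 / 1.1698586
PV = $34,192.17

PV = FV / (1 + r)^t = $34,192.17


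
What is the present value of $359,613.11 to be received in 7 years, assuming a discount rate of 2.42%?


Present value formula: PV = FV / (1 + r)^t
PV = $359,613.11 / (1 + 0.0242)^7
PV = $359,613.11 / 1.18220666
PV = $304,188.03

PV = FV / (1 + r)^t = $304,188.03


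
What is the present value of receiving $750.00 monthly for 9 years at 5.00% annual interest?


Present value of an ordinary annuity: PV = PMT × (1 − (1 + r)^(−n)) / r
Monthly rate r = 0.05/12 ≈ 0.00416667, n = 108
PV = $750.00 × (1 − (1 + 0.05/12)^(−108)) / (0.05/12)
PV = $750.00 × 86.826108
PV = $65,119.58

PV = PMT × (1-(1+r)^(-n))/r = $65,119.58


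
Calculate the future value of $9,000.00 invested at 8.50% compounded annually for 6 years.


Compound interest formula: A = P(1 + r/n)^(nt)
A = $9,000.00 × (1 + 0.085/1)^(1 × 6)
Growth factor: (1 + 0.085/1)^6 = 1.631468
A = $9,000.00 × 1.631468
A = $14,683.21

A = P(1 + r/n)^(nt) = $14,683.21


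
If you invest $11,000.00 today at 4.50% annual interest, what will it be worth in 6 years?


Future value formula: FV = PV × (1 + r)^t
FV = $11,000.00 × (1 + 0.045)^6
FV = $11,000.00 × 1.302260
FV = $14,324.86

FV = PV × (1 + r)^t = $14,324.86


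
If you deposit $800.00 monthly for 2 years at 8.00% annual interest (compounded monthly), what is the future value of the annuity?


Future value of an ordinary annuity: FV = PMT × ((1 + r)^n − 1) / r
Monthly rate r = 0.08/12 ≈ 0.00666667, n = 24
FV = $800.00 × ((1 + 0.08/12)^24 − 1) / (0.08/12)
FV = $800.00 × 25.933190
FV = $20,746.55

FV = PMT × ((1+r)^n - 1)/r = $20,746.55


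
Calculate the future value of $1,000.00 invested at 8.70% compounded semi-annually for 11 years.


Compound interest formula: A = P(1 + r/n)^(nt)
A = $1,000.00 × (1 + 0.087/2)^(2 × 11)
Growth factor: (1 + 0.087/2)^22 = 2.551726
A = $1,000.00 × 2.551726
A = $2,551.73

A = P(1 + r/n)^(nt) = $2,551.73


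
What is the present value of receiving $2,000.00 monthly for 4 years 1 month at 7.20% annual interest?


Present value of an ordinary annuity: PV = PMT × (1 − (1 + r)^(−n)) / r
Monthly rate r = 0.072/12 = 0.006, n = 49
PV = $2,000.00 × (1 − (1 + 0.072/12)^(−49)) / (0.072/12)
PV = $2,000.00 × 42.344751
PV = $84,689.50

PV = PMT × (1-(1+r)^(-n))/r = $84,689.50


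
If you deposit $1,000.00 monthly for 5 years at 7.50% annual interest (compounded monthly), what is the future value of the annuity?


Future value of an ordinary annuity: FV = PMT × ((1 + r)^n − 1) / r
Monthly rate r = 0.075/12 = 0.00625, n = 60
FV = $1,000.00 × ((1 + 0.075/12)^60 − 1) / (0.075/12)
FV = $1,000.00 × 72.5271053
FV = $72,527.11

FV = PMT × ((1+r)^n - 1)/r = $72,527.11


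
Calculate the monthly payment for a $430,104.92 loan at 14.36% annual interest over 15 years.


Loan payment formula: PMT = PV × r / (1 − (1 + r)^(−n))
Monthly rate r = 0.1436/12 ≈ 0.01196667, n = 180 months
Denominator: 1 − (1 + 0.1436/12)^(−180) = 0.882488
PMT = $430,104.92 × (0.1436/12) / 0.882488
PMT = $5,832.29 per month

PMT = PV × r / (1-(1+r)^(-n)) = $5,832.29/month


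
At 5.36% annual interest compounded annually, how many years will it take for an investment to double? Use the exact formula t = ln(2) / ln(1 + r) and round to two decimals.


Doubling condition: (1 + r)^t = 2
Take ln of both sides: t × ln(1 + r) = ln(2)
t = ln(2) / ln(1 + r)
t = 0.693147 / 0.052213
t = 13.28

t = ln(2) / ln(1 + r) = 13.28 years


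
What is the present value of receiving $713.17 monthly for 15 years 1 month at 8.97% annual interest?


Present value of an ordinary annuity: PV = PMT × (1 − (1 + r)^(−n)) / r
Monthly rate r = 0.0897/12 = 0.007475, n = 181
PV = $713.17 × (1 − (1 + 0.0897/12)^(−181)) / (0.0897/12)
PV = $713.17 × 99.026892
PV = $70,623.01

PV = PMT × (1-(1+r)^(-n))/r = $70,623.01


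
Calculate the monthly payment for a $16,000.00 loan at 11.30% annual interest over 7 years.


Loan payment formula: PMT = PV × r / (1 − (1 + r)^(−n))
Monthly rate r = 0.113/12 ≈ 0.00941667, n = 84 months
Denominator: 1 − (1 + 0.113/12)^(−84) = 0.544928
PMT = $16,000.00 × (0.113/12) / 0.544928
PMT = $276.49 per month

PMT = PV × r / (1-(1+r)^(-n)) = $276.49/month


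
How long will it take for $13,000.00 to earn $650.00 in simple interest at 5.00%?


Rearrange the simple interest formula for t:
I = P × r × t  ⇒  t = I / (P × r)
t = $650.00 / ($13,000.00 × 0.05)
t = 1

t = I/(P×r) = 1 year


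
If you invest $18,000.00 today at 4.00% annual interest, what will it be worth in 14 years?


Future value formula: FV = PV × (1 + r)^t
FV = $18,000.00 × (1 + 0.04)^14
FV = $18,000.00 × 1.7316764
FV = $31,170.18

FV = PV × (1 + r)^t = $31,170.18


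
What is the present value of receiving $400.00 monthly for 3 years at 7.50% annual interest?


Present value of an ordinary annuity: PV = PMT × (1 − (1 + r)^(−n)) / r
Monthly rate r = 0.075/12 = 0.00625, n = 36
PV = $400.00 × (1 − (1 + 0.075/12)^(−36)) / (0.075/12)
PV = $400.00 × 32.147913
PV = $12,859.17

PV = PMT × (1-(1+r)^(-n))/r = $12,859.17


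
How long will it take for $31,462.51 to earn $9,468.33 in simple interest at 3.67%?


Rearrange the simple interest formula for t:
I = P × r × t  ⇒  t = I / (P × r)
t = $9,468.33 / ($31,462.51 × 0.0367)
t = 8.2

t = I/(P×r) = 8.2 years


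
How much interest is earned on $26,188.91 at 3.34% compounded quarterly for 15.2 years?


Compound interest earned = final amount − principal.
A = P(1 + r/n)^(nt) = $26,188.91 × (1 + 0.0334/4)^(4 × 15.2) = $43,419.48
Interest = A − P = $43,419.48 − $26,188.91 = $17,230.57

Interest = A - P = $17,230.57


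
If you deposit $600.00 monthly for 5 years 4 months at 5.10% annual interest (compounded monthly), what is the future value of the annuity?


Future value of an ordinary annuity: FV = PMT × ((1 + r)^n − 1) / r
Monthly rate r = 0.051/12 = 0.00425, n = 64
FV = $600.00 × ((1 + 0.051/12)^64 − 1) / (0.051/12)
FV = $600.00 × 73.371926
FV = $44,023.16

FV = PMT × ((1+r)^n - 1)/r = $44,023.16


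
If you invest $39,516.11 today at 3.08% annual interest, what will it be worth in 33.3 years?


Future value formula: FV = PV × (1 + r)^t
FV = $39,516.11 × (1 + 0.0308)^33.3
FV = $39,516.11 × 2.7460463
FV = $108,513.07

FV = PV × (1 + r)^t = $108,513.07


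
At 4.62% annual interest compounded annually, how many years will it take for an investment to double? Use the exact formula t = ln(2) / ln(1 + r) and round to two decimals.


Doubling condition: (1 + r)^t = 2
Take ln of both sides: t × ln(1 + r) = ln(2)
t = ln(2) / ln(1 + r)
t = 0.693147 / 0.045165
t = 15.35

t = ln(2) / ln(1 + r) = 15.35 years


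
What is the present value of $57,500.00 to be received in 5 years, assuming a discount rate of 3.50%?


Present value formula: PV = FV / (1 + r)^t
PV = $57,500.00 / (1 + 0.035)^5
PV = $57,500.00 / 1.1876863
PV = $48,413.46

PV = FV / (1 + r)^t = $48,413.46


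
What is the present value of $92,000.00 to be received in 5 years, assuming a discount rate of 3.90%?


Present value formula: PV = FV / (1 + r)^t
PV = $92,000.00 / (1 + 0.039)^5
PV = $92,000.00 / 1.2108148
PV = $75,981.89

PV = FV / (1 + r)^t = $75,981.89


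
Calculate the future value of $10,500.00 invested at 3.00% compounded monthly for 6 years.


Compound interest formula: A = P(1 + r/n)^(nt)
A = $10,500.00 × (1 + 0.03/12)^(12 × 6)
Growth factor: (1 + 0.03/12)^72 = 1.1969485
A = $10,500.00 × 1.1969485
A = $12,567.96

A = P(1 + r/n)^(nt) = $12,567.96


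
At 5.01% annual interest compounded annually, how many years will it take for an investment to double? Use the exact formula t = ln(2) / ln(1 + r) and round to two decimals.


Doubling condition: (1 + r)^t = 2
Take ln of both sides: t × ln(1 + r) = ln(2)
t = ln(2) / ln(1 + r)
t = 0.693147 / 0.048885
t = 14.18

t = ln(2) / ln(1 + r) = 14.18 years


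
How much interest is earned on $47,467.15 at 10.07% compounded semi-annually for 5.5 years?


Compound interest earned = final amount − principal.
A = P(1 + r/n)^(nt) = $47,467.15 × (1 + 0.1007/2)^(2 × 5.5) = $81,483.11
Interest = A − P = $81,483.11 − $47,467.15 = $34,015.96

Interest = A - P = $34,015.96


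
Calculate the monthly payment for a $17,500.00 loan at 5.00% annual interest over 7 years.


Loan payment formula: PMT = PV × r / (1 − (1 + r)^(−n))
Monthly rate r = 0.05/12 ≈ 0.00416667, n = 84 months
Denominator: 1 − (1 + 0.05/12)^(−84) = 0.294799
PMT = $17,500.00 × (0.05/12) / 0.294799
PMT = $247.34 per month

PMT = PV × r / (1-(1+r)^(-n)) = $247.34/month


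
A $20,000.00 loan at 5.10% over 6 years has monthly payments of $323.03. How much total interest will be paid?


Total paid over the life of the loan = PMT × n.
Total paid = $323.03 × 72 = $23,258.16
Total interest = total paid − principal = $23,258.16 − $20,000.00 = $3,258.16

Total interest = (PMT × n) - PV = $3,258.16


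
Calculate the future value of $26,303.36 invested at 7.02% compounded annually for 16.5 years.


Compound interest formula: A = P(1 + r/n)^(nt)
A = $26,303.36 × (1 + 0.0702/1)^(1 × 16.5)
Growth factor: (1 + 0.0702/1)^16.5 = 3.0631737
A = $26,303.36 × 3.0631737
A = $80,571.76

A = P(1 + r/n)^(nt) = $80,571.76


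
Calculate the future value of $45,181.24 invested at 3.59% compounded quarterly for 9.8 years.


Compound interest formula: A = P(1 + r/n)^(nt)
A = $45,181.24 × (1 + 0.0359/4)^(4 × 9.8)
Growth factor: (1 + 0.0359/4)^39.2 = 1.4194232
A = $45,181.24 × 1.4194232
A = $64,131.30

A = P(1 + r/n)^(nt) = $64,131.30


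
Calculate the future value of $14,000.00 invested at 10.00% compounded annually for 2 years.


Compound interest formula: A = P(1 + r/n)^(nt)
A = $14,000.00 × (1 + 0.1/1)^(1 × 2)
Growth factor: (1 + 0.1/1)^2 = 1.210000
A = $14,000.00 × 1.210000
A = $16,940.00

A = P(1 + r/n)^(nt) = $16,940.00


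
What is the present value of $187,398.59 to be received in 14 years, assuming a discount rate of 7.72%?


Present value formula: PV = FV / (1 + r)^t
PV = $187,398.59 / (1 + 0.0772)^14
PV = $187,398.59 / 2.8323624
PV = $66,163.35

PV = FV / (1 + r)^t = $66,163.35


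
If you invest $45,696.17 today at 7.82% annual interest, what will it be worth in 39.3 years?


Future value formula: FV = PV × (1 + r)^t
FV = $45,696.17 × (1 + 0.0782)^39.3
FV = $45,696.17 × 19.2789586
FV = $880,974.57

FV = PV × (1 + r)^t = $880,974.57


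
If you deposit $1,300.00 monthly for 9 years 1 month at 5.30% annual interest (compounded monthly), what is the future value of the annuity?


Future value of an ordinary annuity: FV = PMT × ((1 + r)^n − 1) / r
Monthly rate r = 0.053/12 ≈ 0.00441667, n = 109
FV = $1,300.00 × ((1 + 0.053/12)^109 − 1) / (0.053/12)
FV = $1,300.00 × 139.619070
FV = $181,504.79

FV = PMT × ((1+r)^n - 1)/r = $181,504.79


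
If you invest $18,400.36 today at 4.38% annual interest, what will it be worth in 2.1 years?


Future value formula: FV = PV × (1 + r)^t
FV = $18,400.36 × (1 + 0.0438)^2.1
FV = $18,400.36 × 1.094199
FV = $20,133.66

FV = PV × (1 + r)^t = $20,133.66


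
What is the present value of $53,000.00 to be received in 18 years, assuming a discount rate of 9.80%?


Present value formula: PV = FV / (1 + r)^t
PV = $53,000.00 / (1 + 0.098)^18
PV = $53,000.00 / 5.380741
PV = $9,849.94

PV = FV / (1 + r)^t = $9,849.94


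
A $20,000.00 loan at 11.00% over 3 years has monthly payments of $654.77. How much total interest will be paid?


Total paid over the life of the loan = PMT × n.
Total paid = $654.77 × 36 = $23,571.72
Total interest = total paid − principal = $23,571.72 − $20,000.00 = $3,571.72

Total interest = (PMT × n) - PV = $3,571.72


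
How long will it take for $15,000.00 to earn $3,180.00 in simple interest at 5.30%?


Rearrange the simple interest formula for t:
I = P × r × t  ⇒  t = I / (P × r)
t = $3,180.00 / ($15,000.00 × 0.053)
t = 4

t = I/(P×r) = 4 years


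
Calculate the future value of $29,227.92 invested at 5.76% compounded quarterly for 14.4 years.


Compound interest formula: A = P(1 + r/n)^(nt)
A = $29,227.92 × (1 + 0.0576/4)^(4 × 14.4)
Growth factor: (1 + 0.0576/4)^57.6 = 2.278517
A = $29,227.92 × 2.278517
A = $66,596.31

A = P(1 + r/n)^(nt) = $66,596.31


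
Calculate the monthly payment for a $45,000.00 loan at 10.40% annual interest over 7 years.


Loan payment formula: PMT = PV × r / (1 − (1 + r)^(−n))
Monthly rate r = 0.104/12 ≈ 0.00866667, n = 84 months
Denominator: 1 − (1 + 0.104/12)^(−84) = 0.515609
PMT = $45,000.00 × (0.104/12) / 0.515609
PMT = $756.39 per month

PMT = PV × r / (1-(1+r)^(-n)) = $756.39/month


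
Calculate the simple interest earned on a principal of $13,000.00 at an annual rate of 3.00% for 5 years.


Simple interest formula: I = P × r × t
I = $13,000.00 × 0.03 × 5
I = $1,950.00

I = P × r × t = $1,950.00


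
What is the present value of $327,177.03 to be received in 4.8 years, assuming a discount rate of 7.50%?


Present value formula: PV = FV / (1 + r)^t
PV = $327,177.03 / (1 + 0.075)^4.8
PV = $327,177.03 / 1.4150136
PV = $231,218.29

PV = FV / (1 + r)^t = $231,218.29


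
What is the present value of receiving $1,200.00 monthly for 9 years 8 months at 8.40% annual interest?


Present value of an ordinary annuity: PV = PMT × (1 − (1 + r)^(−n)) / r
Monthly rate r = 0.084/12 = 0.007, n = 116
PV = $1,200.00 × (1 − (1 + 0.084/12)^(−116)) / (0.084/12)
PV = $1,200.00 × 79.253297
PV = $95,103.96

PV = PMT × (1-(1+r)^(-n))/r = $95,103.96


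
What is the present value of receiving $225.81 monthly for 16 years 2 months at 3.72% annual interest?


Present value of an ordinary annuity: PV = PMT × (1 − (1 + r)^(−n)) / r
Monthly rate r = 0.0372/12 = 0.0031, n = 194
PV = $225.81 × (1 − (1 + 0.0372/12)^(−194)) / (0.0372/12)
PV = $225.81 × 145.627777
PV = $32,884.21

PV = PMT × (1-(1+r)^(-n))/r = $32,884.21


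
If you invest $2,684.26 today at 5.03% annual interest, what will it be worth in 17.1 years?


Future value formula: FV = PV × (1 + r)^t
FV = $2,684.26 × (1 + 0.0503)^17.1
FV = $2,684.26 × 2.314507
FV = $6,212.74

FV = PV × (1 + r)^t = $6,212.74


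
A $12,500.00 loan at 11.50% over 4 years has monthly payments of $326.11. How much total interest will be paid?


Total paid over the life of the loan = PMT × n.
Total paid = $326.11 × 48 = $15,653.28
Total interest = total paid − principal = $15,653.28 − $12,500.00 = $3,153.28

Total interest = (PMT × n) - PV = $3,153.28


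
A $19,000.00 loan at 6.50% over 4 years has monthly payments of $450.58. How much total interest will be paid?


Total paid over the life of the loan = PMT × n.
Total paid = $450.58 × 48 = $21,627.84
Total interest = total paid − principal = $21,627.84 − $19,000.00 = $2,627.84

Total interest = (PMT × n) - PV = $2,627.84


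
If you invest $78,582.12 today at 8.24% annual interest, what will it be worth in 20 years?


Future value formula: FV = PV × (1 + r)^t
FV = $78,582.12 × (1 + 0.0824)^20
FV = $78,582.12 × 4.8725429
FV = $382,894.75

FV = PV × (1 + r)^t = $382,894.75


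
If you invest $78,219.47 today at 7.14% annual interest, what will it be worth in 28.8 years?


Future value formula: FV = PV × (1 + r)^t
FV = $78,219.47 × (1 + 0.0714)^28.8
FV = $78,219.47 × 7.287982
FV = $570,062.09

FV = PV × (1 + r)^t = $570,062.09


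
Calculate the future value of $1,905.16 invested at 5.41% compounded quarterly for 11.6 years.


Compound interest formula: A = P(1 + r/n)^(nt)
A = $1,905.16 × (1 + 0.0541/4)^(4 × 11.6)
Growth factor: (1 + 0.0541/4)^46.4 = 1.865173
A = $1,905.16 × 1.865173
A = $3,553.45

A = P(1 + r/n)^(nt) = $3,553.45


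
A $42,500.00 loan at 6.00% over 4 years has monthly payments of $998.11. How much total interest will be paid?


Total paid over the life of the loan = PMT × n.
Total paid = $998.11 × 48 = $47,909.28
Total interest = total paid − principal = $47,909.28 − $42,500.00 = $5,409.28

Total interest = (PMT × n) - PV = $5,409.28


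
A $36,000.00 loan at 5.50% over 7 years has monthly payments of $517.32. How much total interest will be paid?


Total paid over the life of the loan = PMT × n.
Total paid = $517.32 × 84 = $43,454.88
Total interest = total paid − principal = $43,454.88 − $36,000.00 = $7,454.88

Total interest = (PMT × n) - PV = $7,454.88


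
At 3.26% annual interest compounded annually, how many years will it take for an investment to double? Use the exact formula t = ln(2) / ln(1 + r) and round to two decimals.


Doubling condition: (1 + r)^t = 2
Take ln of both sides: t × ln(1 + r) = ln(2)
t = ln(2) / ln(1 + r)
t = 0.693147 / 0.032080
t = 21.61

t = ln(2) / ln(1 + r) = 21.61 years


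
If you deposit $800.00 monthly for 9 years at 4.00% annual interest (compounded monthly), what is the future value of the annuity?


Future value of an ordinary annuity: FV = PMT × ((1 + r)^n − 1) / r
Monthly rate r = 0.04/12 ≈ 0.00333333, n = 108
FV = $800.00 × ((1 + 0.04/12)^108 − 1) / (0.04/12)
FV = $800.00 × 129.741474
FV = $103,793.18

FV = PMT × ((1+r)^n - 1)/r = $103,793.18


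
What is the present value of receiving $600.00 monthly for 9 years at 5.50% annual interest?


Present value of an ordinary annuity: PV = PMT × (1 − (1 + r)^(−n)) / r
Monthly rate r = 0.055/12 ≈ 0.00458333, n = 108
PV = $600.00 × (1 − (1 + 0.055/12)^(−108)) / (0.055/12)
PV = $600.00 × 85.034035
PV = $51,020.42

PV = PMT × (1-(1+r)^(-n))/r = $51,020.42


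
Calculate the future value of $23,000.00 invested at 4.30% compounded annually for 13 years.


Compound interest formula: A = P(1 + r/n)^(nt)
A = $23,000.00 × (1 + 0.043/1)^(1 × 13)
Growth factor: (1 + 0.043/1)^13 = 1.728606
A = $23,000.00 × 1.728606
A = $39,757.94

A = P(1 + r/n)^(nt) = $39,757.94


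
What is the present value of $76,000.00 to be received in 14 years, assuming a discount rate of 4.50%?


Present value formula: PV = FV / (1 + r)^t
PV = $76,000.00 / (1 + 0.045)^14
PV = $76,000.00 / 1.851945
PV = $41,037.94

PV = FV / (1 + r)^t = $41,037.94


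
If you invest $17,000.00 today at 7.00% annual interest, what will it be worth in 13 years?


Future value formula: FV = PV × (1 + r)^t
FV = $17,000.00 × (1 + 0.07)^13
FV = $17,000.00 × 2.4098450002
FV = $40,967.37

FV = PV × (1 + r)^t = $40,967.37


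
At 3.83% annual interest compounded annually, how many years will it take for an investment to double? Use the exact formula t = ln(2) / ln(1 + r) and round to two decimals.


Doubling condition: (1 + r)^t = 2
Take ln of both sides: t × ln(1 + r) = ln(2)
t = ln(2) / ln(1 + r)
t = 0.693147 / 0.037585
t = 18.44

t = ln(2) / ln(1 + r) = 18.44 years


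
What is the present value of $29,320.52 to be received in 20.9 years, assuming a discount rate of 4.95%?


Present value formula: PV = FV / (1 + r)^t
PV = $29,320.52 / (1 + 0.0495)^20.9
PV = $29,320.52 / 2.744941
PV = $10,681.66

PV = FV / (1 + r)^t = $10,681.66


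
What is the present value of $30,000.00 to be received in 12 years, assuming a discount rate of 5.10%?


Present value formula: PV = FV / (1 + r)^t
PV = $30,000.00 / (1 + 0.051)^12
PV = $30,000.00 / 1.8164882
PV = $16,515.38

PV = FV / (1 + r)^t = $16,515.38


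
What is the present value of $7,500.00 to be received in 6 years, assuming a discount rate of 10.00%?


Present value formula: PV = FV / (1 + r)^t
PV = $7,500.00 / (1 + 0.1)^6
PV = $7,500.00 / 1.771561
PV = $4,233.55

PV = FV / (1 + r)^t = $4,233.55


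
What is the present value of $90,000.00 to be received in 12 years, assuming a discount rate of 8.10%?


Present value formula: PV = FV / (1 + r)^t
PV = $90,000.00 / (1 + 0.081)^12
PV = $90,000.00 / 2.546293
PV = $35,345.50

PV = FV / (1 + r)^t = $35,345.50


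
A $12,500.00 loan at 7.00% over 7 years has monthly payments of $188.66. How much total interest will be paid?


Total paid over the life of the loan = PMT × n.
Total paid = $188.66 × 84 = $15,847.44
Total interest = total paid − principal = $15,847.44 − $12,500.00 = $3,347.44

Total interest = (PMT × n) - PV = $3,347.44


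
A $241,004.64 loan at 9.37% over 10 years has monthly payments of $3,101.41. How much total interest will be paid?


Total paid over the life of the loan = PMT × n.
Total paid = $3,101.41 × 120 = $372,169.20
Total interest = total paid − principal = $372,169.20 − $241,004.64 = $131,164.56

Total interest = (PMT × n) - PV = $131,164.56


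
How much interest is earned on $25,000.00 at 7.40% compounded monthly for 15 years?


Compound interest earned = final amount − principal.
A = P(1 + r/n)^(nt) = $25,000.00 × (1 + 0.074/12)^(12 × 15) = $75,600.84
Interest = A − P = $75,600.84 − $25,000.00 = $50,600.84

Interest = A - P = $50,600.84


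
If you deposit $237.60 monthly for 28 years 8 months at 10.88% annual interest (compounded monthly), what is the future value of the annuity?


Future value of an ordinary annuity: FV = PMT × ((1 + r)^n − 1) / r
Monthly rate r = 0.1088/12 ≈ 0.00906667, n = 344
FV = $237.60 × ((1 + 0.1088/12)^344 − 1) / (0.1088/12)
FV = $237.60 × 2349.983929
FV = $558,356.18

FV = PMT × ((1+r)^n - 1)/r = $558,356.18


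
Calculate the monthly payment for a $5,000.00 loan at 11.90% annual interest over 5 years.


Loan payment formula: PMT = PV × r / (1 − (1 + r)^(−n))
Monthly rate r = 0.119/12 ≈ 0.00991667, n = 60 months
Denominator: 1 − (1 + 0.119/12)^(−60) = 0.446819
PMT = $5,000.00 × (0.119/12) / 0.446819
PMT = $110.97 per month

PMT = PV × r / (1-(1+r)^(-n)) = $110.97/month


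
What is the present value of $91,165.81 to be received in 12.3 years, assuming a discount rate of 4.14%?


Present value formula: PV = FV / (1 + r)^t
PV = $91,165.81 / (1 + 0.0414)^12.3
PV = $91,165.81 / 1.6470097
PV = $55,352.32

PV = FV / (1 + r)^t = $55,352.32


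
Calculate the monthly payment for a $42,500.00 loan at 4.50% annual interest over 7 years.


Loan payment formula: PMT = PV × r / (1 − (1 + r)^(−n))
Monthly rate r = 0.045/12 = 0.00375, n = 84 months
Denominator: 1 − (1 + 0.045/12)^(−84) = 0.269781
PMT = $42,500.00 × (0.045/12) / 0.269781
PMT = $590.76 per month

PMT = PV × r / (1-(1+r)^(-n)) = $590.76/month


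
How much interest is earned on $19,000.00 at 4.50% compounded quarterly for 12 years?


Compound interest earned = final amount − principal.
A = P(1 + r/n)^(nt) = $19,000.00 × (1 + 0.045/4)^(4 × 12) = $32,505.98
Interest = A − P = $32,505.98 − $19,000.00 = $13,505.98

Interest = A - P = $13,505.98


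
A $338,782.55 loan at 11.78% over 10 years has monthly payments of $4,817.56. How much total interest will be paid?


Total paid over the life of the loan = PMT × n.
Total paid = $4,817.56 × 120 = $578,107.20
Total interest = total paid − principal = $578,107.20 − $338,782.55 = $239,324.65

Total interest = (PMT × n) - PV = $239,324.65


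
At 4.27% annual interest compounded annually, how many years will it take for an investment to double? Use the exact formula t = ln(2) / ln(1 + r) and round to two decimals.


Doubling condition: (1 + r)^t = 2
Take ln of both sides: t × ln(1 + r) = ln(2)
t = ln(2) / ln(1 + r)
t = 0.693147 / 0.041814
t = 16.58

t = ln(2) / ln(1 + r) = 16.58 years


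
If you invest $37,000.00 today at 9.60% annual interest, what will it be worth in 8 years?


Future value formula: FV = PV × (1 + r)^t
FV = $37,000.00 × (1 + 0.096)^8
FV = $37,000.00 × 2.0820178
FV = $77,034.66

FV = PV × (1 + r)^t = $77,034.66


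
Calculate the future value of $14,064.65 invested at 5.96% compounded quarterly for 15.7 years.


Compound interest formula: A = P(1 + r/n)^(nt)
A = $14,064.65 × (1 + 0.0596/4)^(4 × 15.7)
Growth factor: (1 + 0.0596/4)^62.8 = 2.5315136
A = $14,064.65 × 2.5315136
A = $35,604.85

A = P(1 + r/n)^(nt) = $35,604.85


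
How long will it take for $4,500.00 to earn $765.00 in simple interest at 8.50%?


Rearrange the simple interest formula for t:
I = P × r × t  ⇒  t = I / (P × r)
t = $765.00 / ($4,500.00 × 0.085)
t = 2

t = I/(P×r) = 2 years


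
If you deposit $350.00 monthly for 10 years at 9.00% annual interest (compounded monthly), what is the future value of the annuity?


Future value of an ordinary annuity: FV = PMT × ((1 + r)^n − 1) / r
Monthly rate r = 0.09/12 = 0.0075, n = 120
FV = $350.00 × ((1 + 0.09/12)^120 − 1) / (0.09/12)
FV = $350.00 × 193.514277
FV = $67,730.00

FV = PMT × ((1+r)^n - 1)/r = $67,730.00


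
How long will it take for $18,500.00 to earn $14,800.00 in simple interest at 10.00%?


Rearrange the simple interest formula for t:
I = P × r × t  ⇒  t = I / (P × r)
t = $14,800.00 / ($18,500.00 × 0.1)
t = 8

t = I/(P×r) = 8 years


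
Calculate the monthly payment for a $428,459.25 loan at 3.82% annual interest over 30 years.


Loan payment formula: PMT = PV × r / (1 − (1 + r)^(−n))
Monthly rate r = 0.0382/12 ≈ 0.00318333, n = 360 months
Denominator: 1 − (1 + 0.0382/12)^(−360) = 0.681515
PMT = $428,459.25 × (0.0382/12) / 0.681515
PMT = $2,001.32 per month

PMT = PV × r / (1-(1+r)^(-n)) = $2,001.32/month
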